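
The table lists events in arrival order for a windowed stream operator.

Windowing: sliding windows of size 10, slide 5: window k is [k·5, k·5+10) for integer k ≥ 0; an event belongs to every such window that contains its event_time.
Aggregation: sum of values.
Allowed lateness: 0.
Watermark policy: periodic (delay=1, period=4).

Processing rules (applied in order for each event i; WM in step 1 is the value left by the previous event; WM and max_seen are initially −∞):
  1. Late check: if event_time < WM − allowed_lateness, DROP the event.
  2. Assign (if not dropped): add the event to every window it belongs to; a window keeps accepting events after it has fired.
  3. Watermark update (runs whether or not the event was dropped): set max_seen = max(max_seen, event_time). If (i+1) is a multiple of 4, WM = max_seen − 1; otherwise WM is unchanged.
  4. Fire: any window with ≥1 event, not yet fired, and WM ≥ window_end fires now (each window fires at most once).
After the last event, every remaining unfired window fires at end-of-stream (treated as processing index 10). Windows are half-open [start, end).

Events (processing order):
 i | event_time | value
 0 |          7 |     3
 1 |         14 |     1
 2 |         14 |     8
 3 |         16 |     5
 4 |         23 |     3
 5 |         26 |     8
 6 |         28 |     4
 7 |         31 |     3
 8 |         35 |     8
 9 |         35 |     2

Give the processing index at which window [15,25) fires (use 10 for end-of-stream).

i=0 t=7 v=3: → [5,15),[0,10); WM=−∞
i=1 t=14 v=1: → [10,20),[5,15); WM=−∞
i=2 t=14 v=8: → [10,20),[5,15); WM=−∞
i=3 t=16 v=5: → [15,25),[10,20); WM=15; [0,10) fires=3 [5,15) fires=12
i=4 t=23 v=3: → [20,30),[15,25); WM=15
i=5 t=26 v=8: → [25,35),[20,30); WM=15
i=6 t=28 v=4: → [25,35),[20,30); WM=15
i=7 t=31 v=3: → [30,40),[25,35); WM=30; [10,20) fires=14 [15,25) fires=8 [20,30) fires=15
i=8 t=35 v=8: → [35,45),[30,40); WM=30
i=9 t=35 v=2: → [35,45),[30,40); WM=30

7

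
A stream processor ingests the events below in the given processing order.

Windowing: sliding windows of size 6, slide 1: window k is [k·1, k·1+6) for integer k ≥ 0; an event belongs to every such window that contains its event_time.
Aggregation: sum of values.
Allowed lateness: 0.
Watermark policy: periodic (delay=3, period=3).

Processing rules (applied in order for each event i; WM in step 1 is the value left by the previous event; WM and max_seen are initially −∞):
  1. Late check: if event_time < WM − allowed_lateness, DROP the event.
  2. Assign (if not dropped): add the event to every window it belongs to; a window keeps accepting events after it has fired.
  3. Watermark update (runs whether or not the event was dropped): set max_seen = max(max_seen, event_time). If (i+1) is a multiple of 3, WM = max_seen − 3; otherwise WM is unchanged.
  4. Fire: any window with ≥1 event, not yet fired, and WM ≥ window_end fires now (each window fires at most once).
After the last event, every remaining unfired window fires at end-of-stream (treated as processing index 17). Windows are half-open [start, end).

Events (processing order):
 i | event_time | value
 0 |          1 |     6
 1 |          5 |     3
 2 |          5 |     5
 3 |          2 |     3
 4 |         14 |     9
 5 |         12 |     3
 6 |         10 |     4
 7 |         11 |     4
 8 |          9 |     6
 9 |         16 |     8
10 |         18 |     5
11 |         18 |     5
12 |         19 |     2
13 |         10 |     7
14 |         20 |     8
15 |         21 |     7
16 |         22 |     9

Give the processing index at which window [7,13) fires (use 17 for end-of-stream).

11

i=0 t=1 v=6: → [1,7),[0,6); WM=−∞
i=1 t=5 v=3: → [5,11),[4,10),[3,9),[2,8),[1,7),[0,6); WM=−∞
i=2 t=5 v=5: → [5,11),[4,10),[3,9),[2,8),[1,7),[0,6); WM=2
i=3 t=2 v=3: → [2,8),[1,7),[0,6); WM=2
i=4 t=14 v=9: → [14,20),[13,19),[12,18),[11,17),[10,16),[9,15); WM=2
i=5 t=12 v=3: → [12,18),[11,17),[10,16),[9,15),[8,14),[7,13); WM=11; [0,6) fires=17 [1,7) fires=17 [2,8) fires=11 [3,9) fires=8 [4,10) fires=8 [5,11) fires=8
i=6 t=10 v=4: DROP (t<11-0); WM=11
i=7 t=11 v=4: → [11,17),[10,16),[9,15),[8,14),[7,13),[6,12); WM=11
i=8 t=9 v=6: DROP (t<11-0); WM=11
i=9 t=16 v=8: → [16,22),[15,21),[14,20),[13,19),[12,18),[11,17); WM=11
i=10 t=18 v=5: → [18,24),[17,23),[16,22),[15,21),[14,20),[13,19); WM=11
i=11 t=18 v=5: → [18,24),[17,23),[16,22),[15,21),[14,20),[13,19); WM=15; [6,12) fires=4 [7,13) fires=7 [8,14) fires=7 [9,15) fires=16
i=12 t=19 v=2: → [19,25),[18,24),[17,23),[16,22),[15,21),[14,20); WM=15
i=13 t=10 v=7: DROP (t<15-0); WM=15
i=14 t=20 v=8: → [20,26),[19,25),[18,24),[17,23),[16,22),[15,21); WM=17; [10,16) fires=16 [11,17) fires=24
i=15 t=21 v=7: → [21,27),[20,26),[19,25),[18,24),[17,23),[16,22); WM=17
i=16 t=22 v=9: → [22,28),[21,27),[20,26),[19,25),[18,24),[17,23); WM=17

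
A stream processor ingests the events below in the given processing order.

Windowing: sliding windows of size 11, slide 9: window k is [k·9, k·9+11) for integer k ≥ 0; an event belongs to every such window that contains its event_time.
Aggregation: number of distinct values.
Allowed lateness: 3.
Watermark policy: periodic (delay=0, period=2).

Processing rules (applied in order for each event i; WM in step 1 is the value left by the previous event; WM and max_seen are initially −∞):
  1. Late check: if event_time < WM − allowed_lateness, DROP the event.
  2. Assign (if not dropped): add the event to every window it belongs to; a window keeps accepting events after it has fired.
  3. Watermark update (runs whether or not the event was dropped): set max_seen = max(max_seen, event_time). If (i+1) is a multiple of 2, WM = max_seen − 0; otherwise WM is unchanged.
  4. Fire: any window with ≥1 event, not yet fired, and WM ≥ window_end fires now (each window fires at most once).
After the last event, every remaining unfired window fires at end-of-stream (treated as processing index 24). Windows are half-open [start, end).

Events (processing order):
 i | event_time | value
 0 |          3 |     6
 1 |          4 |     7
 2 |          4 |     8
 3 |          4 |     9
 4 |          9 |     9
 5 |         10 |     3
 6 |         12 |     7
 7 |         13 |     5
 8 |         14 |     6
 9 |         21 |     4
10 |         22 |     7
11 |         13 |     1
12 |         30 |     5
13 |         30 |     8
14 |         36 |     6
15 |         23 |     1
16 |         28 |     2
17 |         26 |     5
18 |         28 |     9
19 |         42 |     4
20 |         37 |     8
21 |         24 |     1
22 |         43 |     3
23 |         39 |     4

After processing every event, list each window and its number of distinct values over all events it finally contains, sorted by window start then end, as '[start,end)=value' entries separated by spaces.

i=0 t=3 v=6: → [0,11); WM=−∞
i=1 t=4 v=7: → [0,11); WM=4
i=2 t=4 v=8: → [0,11); WM=4
i=3 t=4 v=9: → [0,11); WM=4
i=4 t=9 v=9: → [9,20),[0,11); WM=4
i=5 t=10 v=3: → [9,20),[0,11); WM=10
i=6 t=12 v=7: → [9,20); WM=10
i=7 t=13 v=5: → [9,20); WM=13; [0,11) fires=5
i=8 t=14 v=6: → [9,20); WM=13
i=9 t=21 v=4: → [18,29); WM=21; [9,20) fires=5
i=10 t=22 v=7: → [18,29); WM=21
i=11 t=13 v=1: DROP (t<21-3); WM=22
i=12 t=30 v=5: → [27,38); WM=22
i=13 t=30 v=8: → [27,38); WM=30; [18,29) fires=2
i=14 t=36 v=6: → [36,47),[27,38); WM=30
i=15 t=23 v=1: DROP (t<30-3); WM=36
i=16 t=28 v=2: DROP (t<36-3); WM=36
i=17 t=26 v=5: DROP (t<36-3); WM=36
i=18 t=28 v=9: DROP (t<36-3); WM=36
i=19 t=42 v=4: → [36,47); WM=42; [27,38) fires=3
i=20 t=37 v=8: DROP (t<42-3); WM=42
i=21 t=24 v=1: DROP (t<42-3); WM=42
i=22 t=43 v=3: → [36,47); WM=42
i=23 t=39 v=4: → [36,47); WM=43

[0,11)=5 [9,20)=5 [18,29)=2 [27,38)=3 [36,47)=3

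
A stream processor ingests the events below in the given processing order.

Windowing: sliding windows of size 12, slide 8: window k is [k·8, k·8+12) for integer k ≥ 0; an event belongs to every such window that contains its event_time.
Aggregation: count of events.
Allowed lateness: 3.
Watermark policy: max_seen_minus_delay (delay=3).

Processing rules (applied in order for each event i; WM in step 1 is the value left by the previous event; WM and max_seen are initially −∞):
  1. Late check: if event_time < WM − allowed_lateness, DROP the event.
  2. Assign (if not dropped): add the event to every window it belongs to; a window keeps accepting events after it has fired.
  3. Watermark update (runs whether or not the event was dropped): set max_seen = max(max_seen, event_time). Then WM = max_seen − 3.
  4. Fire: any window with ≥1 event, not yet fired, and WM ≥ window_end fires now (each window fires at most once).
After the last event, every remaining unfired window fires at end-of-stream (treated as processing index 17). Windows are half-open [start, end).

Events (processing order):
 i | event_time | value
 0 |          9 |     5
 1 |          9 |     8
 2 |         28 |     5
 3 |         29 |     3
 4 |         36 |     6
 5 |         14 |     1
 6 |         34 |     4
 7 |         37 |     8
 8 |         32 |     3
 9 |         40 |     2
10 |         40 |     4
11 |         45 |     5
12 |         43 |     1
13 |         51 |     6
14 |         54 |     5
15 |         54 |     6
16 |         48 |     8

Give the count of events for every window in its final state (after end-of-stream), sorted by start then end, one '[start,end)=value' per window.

i=0 t=9 v=5: → [8,20),[0,12); WM=6
i=1 t=9 v=8: → [8,20),[0,12); WM=6
i=2 t=28 v=5: → [24,36); WM=25; [0,12) fires=2 [8,20) fires=2
i=3 t=29 v=3: → [24,36); WM=26
i=4 t=36 v=6: → [32,44); WM=33
i=5 t=14 v=1: DROP (t<33-3); WM=33
i=6 t=34 v=4: → [32,44),[24,36); WM=33
i=7 t=37 v=8: → [32,44); WM=34
i=8 t=32 v=3: → [32,44),[24,36); WM=34
i=9 t=40 v=2: → [40,52),[32,44); WM=37; [24,36) fires=4
i=10 t=40 v=4: → [40,52),[32,44); WM=37
i=11 t=45 v=5: → [40,52); WM=42
i=12 t=43 v=1: → [40,52),[32,44); WM=42
i=13 t=51 v=6: → [48,60),[40,52); WM=48; [32,44) fires=7
i=14 t=54 v=5: → [48,60); WM=51
i=15 t=54 v=6: → [48,60); WM=51
i=16 t=48 v=8: → [48,60),[40,52); WM=51

[0,12)=2 [8,20)=2 [24,36)=4 [32,44)=7 [40,52)=6 [48,60)=4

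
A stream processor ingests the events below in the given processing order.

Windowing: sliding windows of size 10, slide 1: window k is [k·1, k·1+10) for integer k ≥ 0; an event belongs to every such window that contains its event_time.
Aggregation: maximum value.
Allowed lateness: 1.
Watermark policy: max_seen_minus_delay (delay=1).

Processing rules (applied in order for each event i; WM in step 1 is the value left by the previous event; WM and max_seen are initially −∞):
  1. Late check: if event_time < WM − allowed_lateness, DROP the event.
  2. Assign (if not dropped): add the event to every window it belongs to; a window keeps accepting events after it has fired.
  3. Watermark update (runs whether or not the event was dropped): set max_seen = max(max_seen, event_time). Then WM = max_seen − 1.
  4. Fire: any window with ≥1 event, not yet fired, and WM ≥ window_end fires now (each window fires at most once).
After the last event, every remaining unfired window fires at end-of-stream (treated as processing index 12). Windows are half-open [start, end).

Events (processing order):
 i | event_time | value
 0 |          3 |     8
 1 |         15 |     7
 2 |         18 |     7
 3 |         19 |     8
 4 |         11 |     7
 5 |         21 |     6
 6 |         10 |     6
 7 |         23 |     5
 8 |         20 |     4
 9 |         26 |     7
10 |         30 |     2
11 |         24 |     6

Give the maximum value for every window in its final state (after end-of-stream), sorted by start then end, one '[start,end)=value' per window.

i=0 t=3 v=8: → [3,13),[2,12),[1,11),[0,10); WM=2
i=1 t=15 v=7: → [15,25),[14,24),[13,23),[12,22),[11,21),[10,20),[9,19),[8,18),[7,17),[6,16); WM=14; [0,10) fires=8 [1,11) fires=8 [2,12) fires=8 [3,13) fires=8
i=2 t=18 v=7: → [18,28),[17,27),[16,26),[15,25),[14,24),[13,23),[12,22),[11,21),[10,20),[9,19); WM=17; [6,16) fires=7 [7,17) fires=7
i=3 t=19 v=8: → [19,29),[18,28),[17,27),[16,26),[15,25),[14,24),[13,23),[12,22),[11,21),[10,20); WM=18; [8,18) fires=7
i=4 t=11 v=7: DROP (t<18-1); WM=18
i=5 t=21 v=6: → [21,31),[20,30),[19,29),[18,28),[17,27),[16,26),[15,25),[14,24),[13,23),[12,22); WM=20; [9,19) fires=7 [10,20) fires=8
i=6 t=10 v=6: DROP (t<20-1); WM=20
i=7 t=23 v=5: → [23,33),[22,32),[21,31),[20,30),[19,29),[18,28),[17,27),[16,26),[15,25),[14,24); WM=22; [11,21) fires=8 [12,22) fires=8
i=8 t=20 v=4: DROP (t<22-1); WM=22
i=9 t=26 v=7: → [26,36),[25,35),[24,34),[23,33),[22,32),[21,31),[20,30),[19,29),[18,28),[17,27); WM=25; [13,23) fires=8 [14,24) fires=8 [15,25) fires=8
i=10 t=30 v=2: → [30,40),[29,39),[28,38),[27,37),[26,36),[25,35),[24,34),[23,33),[22,32),[21,31); WM=29; [16,26) fires=8 [17,27) fires=8 [18,28) fires=8 [19,29) fires=8
i=11 t=24 v=6: DROP (t<29-1); WM=29

[0,10)=8 [1,11)=8 [2,12)=8 [3,13)=8 [6,16)=7 [7,17)=7 [8,18)=7 [9,19)=7 [10,20)=8 [11,21)=8 [12,22)=8 [13,23)=8 [14,24)=8 [15,25)=8 [16,26)=8 [17,27)=8 [18,28)=8 [19,29)=8 [20,30)=7 [21,31)=7 [22,32)=7 [23,33)=7 [24,34)=7 [25,35)=7 [26,36)=7 [27,37)=2 [28,38)=2 [29,39)=2 [30,40)=2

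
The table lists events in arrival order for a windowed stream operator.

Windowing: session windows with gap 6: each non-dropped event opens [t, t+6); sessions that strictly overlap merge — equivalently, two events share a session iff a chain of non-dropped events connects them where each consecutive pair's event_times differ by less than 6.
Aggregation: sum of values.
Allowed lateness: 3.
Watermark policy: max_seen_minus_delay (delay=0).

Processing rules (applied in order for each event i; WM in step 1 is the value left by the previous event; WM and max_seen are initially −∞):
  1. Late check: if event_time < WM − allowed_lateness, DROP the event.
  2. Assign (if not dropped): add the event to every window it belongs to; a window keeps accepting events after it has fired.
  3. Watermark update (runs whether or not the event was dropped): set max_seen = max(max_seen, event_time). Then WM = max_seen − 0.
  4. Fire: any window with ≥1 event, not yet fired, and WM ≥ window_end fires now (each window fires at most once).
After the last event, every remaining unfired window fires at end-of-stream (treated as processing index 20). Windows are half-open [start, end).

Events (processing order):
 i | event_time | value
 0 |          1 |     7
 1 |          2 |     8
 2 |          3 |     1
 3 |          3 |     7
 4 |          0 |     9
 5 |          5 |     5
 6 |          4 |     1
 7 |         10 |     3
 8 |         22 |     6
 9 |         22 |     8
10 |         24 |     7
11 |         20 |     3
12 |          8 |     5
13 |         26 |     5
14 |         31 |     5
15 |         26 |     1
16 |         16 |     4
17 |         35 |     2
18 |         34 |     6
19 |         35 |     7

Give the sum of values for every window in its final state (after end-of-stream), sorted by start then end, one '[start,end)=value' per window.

[0,16)=41 [22,41)=46

i=0 t=1 v=7: → [1,7); WM=1
i=1 t=2 v=8: → [1,8); WM=2
i=2 t=3 v=1: → [1,9); WM=3
i=3 t=3 v=7: → [1,9); WM=3
i=4 t=0 v=9: → [0,9); WM=3
i=5 t=5 v=5: → [0,11); WM=5
i=6 t=4 v=1: → [0,11); WM=5
i=7 t=10 v=3: → [0,16); WM=10
i=8 t=22 v=6: → [22,28); WM=22
i=9 t=22 v=8: → [22,28); WM=22
i=10 t=24 v=7: → [22,30); WM=24
i=11 t=20 v=3: DROP (t<24-3); WM=24
i=12 t=8 v=5: DROP (t<24-3); WM=24
i=13 t=26 v=5: → [22,32); WM=26
i=14 t=31 v=5: → [22,37); WM=31
i=15 t=26 v=1: DROP (t<31-3); WM=31
i=16 t=16 v=4: DROP (t<31-3); WM=31
i=17 t=35 v=2: → [22,41); WM=35
i=18 t=34 v=6: → [22,41); WM=35
i=19 t=35 v=7: → [22,41); WM=35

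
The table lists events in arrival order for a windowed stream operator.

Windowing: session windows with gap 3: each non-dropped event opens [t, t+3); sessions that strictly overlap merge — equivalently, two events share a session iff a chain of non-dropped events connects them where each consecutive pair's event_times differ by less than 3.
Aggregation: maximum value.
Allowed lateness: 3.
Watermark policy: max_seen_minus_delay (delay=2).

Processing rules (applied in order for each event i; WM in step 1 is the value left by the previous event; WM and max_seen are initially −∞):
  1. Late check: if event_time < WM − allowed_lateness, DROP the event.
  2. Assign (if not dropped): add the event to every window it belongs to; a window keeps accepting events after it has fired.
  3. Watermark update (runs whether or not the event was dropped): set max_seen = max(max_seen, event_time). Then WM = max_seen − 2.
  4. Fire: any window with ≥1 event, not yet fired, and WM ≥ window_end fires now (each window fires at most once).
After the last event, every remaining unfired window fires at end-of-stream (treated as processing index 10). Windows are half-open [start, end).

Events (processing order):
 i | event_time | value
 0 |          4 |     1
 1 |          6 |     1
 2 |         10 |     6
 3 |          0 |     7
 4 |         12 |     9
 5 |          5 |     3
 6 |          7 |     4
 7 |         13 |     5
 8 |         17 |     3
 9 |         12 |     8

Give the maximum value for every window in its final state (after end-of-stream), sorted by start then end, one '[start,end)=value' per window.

i=0 t=4 v=1: → [4,7); WM=2
i=1 t=6 v=1: → [4,9); WM=4
i=2 t=10 v=6: → [10,13); WM=8
i=3 t=0 v=7: DROP (t<8-3); WM=8
i=4 t=12 v=9: → [10,15); WM=10
i=5 t=5 v=3: DROP (t<10-3); WM=10
i=6 t=7 v=4: → [4,10); WM=10
i=7 t=13 v=5: → [10,16); WM=11
i=8 t=17 v=3: → [17,20); WM=15
i=9 t=12 v=8: → [10,16); WM=15

[4,10)=4 [10,16)=9 [17,20)=3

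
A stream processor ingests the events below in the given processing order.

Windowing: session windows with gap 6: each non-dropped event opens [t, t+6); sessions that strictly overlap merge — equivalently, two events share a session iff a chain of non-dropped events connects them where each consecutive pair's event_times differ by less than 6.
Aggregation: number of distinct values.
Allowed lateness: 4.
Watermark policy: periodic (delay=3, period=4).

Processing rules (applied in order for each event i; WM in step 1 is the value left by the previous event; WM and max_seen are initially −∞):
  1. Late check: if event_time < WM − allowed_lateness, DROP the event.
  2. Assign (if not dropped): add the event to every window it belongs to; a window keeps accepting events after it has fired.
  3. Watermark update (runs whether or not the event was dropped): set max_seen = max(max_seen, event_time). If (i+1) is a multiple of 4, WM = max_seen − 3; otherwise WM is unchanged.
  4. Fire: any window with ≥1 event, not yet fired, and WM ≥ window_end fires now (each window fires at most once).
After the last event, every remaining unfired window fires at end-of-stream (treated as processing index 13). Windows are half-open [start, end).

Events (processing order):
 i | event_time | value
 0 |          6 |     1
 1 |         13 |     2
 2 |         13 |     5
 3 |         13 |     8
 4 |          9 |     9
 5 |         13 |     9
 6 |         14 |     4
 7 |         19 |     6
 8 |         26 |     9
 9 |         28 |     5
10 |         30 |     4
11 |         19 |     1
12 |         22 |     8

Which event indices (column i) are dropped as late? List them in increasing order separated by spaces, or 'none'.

i=0 t=6 v=1: → [6,12); WM=−∞
i=1 t=13 v=2: → [13,19); WM=−∞
i=2 t=13 v=5: → [13,19); WM=−∞
i=3 t=13 v=8: → [13,19); WM=10
i=4 t=9 v=9: → [6,19); WM=10
i=5 t=13 v=9: → [6,19); WM=10
i=6 t=14 v=4: → [6,20); WM=10
i=7 t=19 v=6: → [6,25); WM=16
i=8 t=26 v=9: → [26,32); WM=16
i=9 t=28 v=5: → [26,34); WM=16
i=10 t=30 v=4: → [26,36); WM=16
i=11 t=19 v=1: → [6,25); WM=27
i=12 t=22 v=8: DROP (t<27-4); WM=27

12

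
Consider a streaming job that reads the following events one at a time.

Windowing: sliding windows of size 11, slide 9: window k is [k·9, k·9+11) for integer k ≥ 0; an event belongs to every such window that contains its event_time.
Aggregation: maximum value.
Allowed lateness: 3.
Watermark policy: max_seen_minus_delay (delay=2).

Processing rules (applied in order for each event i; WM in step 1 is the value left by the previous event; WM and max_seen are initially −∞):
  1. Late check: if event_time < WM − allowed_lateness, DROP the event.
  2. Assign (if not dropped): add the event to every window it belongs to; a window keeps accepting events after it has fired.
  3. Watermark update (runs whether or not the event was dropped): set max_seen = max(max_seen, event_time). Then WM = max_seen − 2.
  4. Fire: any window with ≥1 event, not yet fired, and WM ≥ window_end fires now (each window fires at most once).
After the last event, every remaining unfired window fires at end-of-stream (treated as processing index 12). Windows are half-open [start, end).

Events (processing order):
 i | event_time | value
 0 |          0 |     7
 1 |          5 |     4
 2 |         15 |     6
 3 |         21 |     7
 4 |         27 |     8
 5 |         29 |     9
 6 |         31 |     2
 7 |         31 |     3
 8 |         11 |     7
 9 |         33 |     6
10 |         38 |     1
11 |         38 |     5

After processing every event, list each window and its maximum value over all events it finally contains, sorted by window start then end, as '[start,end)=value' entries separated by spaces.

[0,11)=7 [9,20)=6 [18,29)=8 [27,38)=9 [36,47)=5

i=0 t=0 v=7: → [0,11); WM=-2
i=1 t=5 v=4: → [0,11); WM=3
i=2 t=15 v=6: → [9,20); WM=13; [0,11) fires=7
i=3 t=21 v=7: → [18,29); WM=19
i=4 t=27 v=8: → [27,38),[18,29); WM=25; [9,20) fires=6
i=5 t=29 v=9: → [27,38); WM=27
i=6 t=31 v=2: → [27,38); WM=29; [18,29) fires=8
i=7 t=31 v=3: → [27,38); WM=29
i=8 t=11 v=7: DROP (t<29-3); WM=29
i=9 t=33 v=6: → [27,38); WM=31
i=10 t=38 v=1: → [36,47); WM=36
i=11 t=38 v=5: → [36,47); WM=36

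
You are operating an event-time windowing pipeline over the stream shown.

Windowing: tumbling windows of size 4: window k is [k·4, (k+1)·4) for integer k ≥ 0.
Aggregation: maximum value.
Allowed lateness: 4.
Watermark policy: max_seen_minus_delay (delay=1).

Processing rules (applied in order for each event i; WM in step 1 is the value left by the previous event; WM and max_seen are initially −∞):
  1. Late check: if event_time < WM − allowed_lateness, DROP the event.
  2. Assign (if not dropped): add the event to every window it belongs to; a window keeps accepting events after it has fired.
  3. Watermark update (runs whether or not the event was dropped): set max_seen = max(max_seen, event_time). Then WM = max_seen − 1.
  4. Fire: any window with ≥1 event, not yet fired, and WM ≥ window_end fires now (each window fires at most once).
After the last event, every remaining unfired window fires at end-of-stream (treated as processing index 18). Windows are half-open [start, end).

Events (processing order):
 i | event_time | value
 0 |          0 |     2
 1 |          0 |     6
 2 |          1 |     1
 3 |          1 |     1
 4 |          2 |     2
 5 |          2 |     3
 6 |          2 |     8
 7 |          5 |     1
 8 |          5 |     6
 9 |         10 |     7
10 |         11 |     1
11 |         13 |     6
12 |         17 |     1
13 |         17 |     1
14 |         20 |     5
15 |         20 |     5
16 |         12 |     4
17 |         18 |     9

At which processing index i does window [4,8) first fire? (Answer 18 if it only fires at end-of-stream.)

i=0 t=0 v=2: → [0,4); WM=-1
i=1 t=0 v=6: → [0,4); WM=-1
i=2 t=1 v=1: → [0,4); WM=0
i=3 t=1 v=1: → [0,4); WM=0
i=4 t=2 v=2: → [0,4); WM=1
i=5 t=2 v=3: → [0,4); WM=1
i=6 t=2 v=8: → [0,4); WM=1
i=7 t=5 v=1: → [4,8); WM=4; [0,4) fires=8
i=8 t=5 v=6: → [4,8); WM=4
i=9 t=10 v=7: → [8,12); WM=9; [4,8) fires=6
i=10 t=11 v=1: → [8,12); WM=10
i=11 t=13 v=6: → [12,16); WM=12; [8,12) fires=7
i=12 t=17 v=1: → [16,20); WM=16; [12,16) fires=6
i=13 t=17 v=1: → [16,20); WM=16
i=14 t=20 v=5: → [20,24); WM=19
i=15 t=20 v=5: → [20,24); WM=19
i=16 t=12 v=4: DROP (t<19-4); WM=19
i=17 t=18 v=9: → [16,20); WM=19

9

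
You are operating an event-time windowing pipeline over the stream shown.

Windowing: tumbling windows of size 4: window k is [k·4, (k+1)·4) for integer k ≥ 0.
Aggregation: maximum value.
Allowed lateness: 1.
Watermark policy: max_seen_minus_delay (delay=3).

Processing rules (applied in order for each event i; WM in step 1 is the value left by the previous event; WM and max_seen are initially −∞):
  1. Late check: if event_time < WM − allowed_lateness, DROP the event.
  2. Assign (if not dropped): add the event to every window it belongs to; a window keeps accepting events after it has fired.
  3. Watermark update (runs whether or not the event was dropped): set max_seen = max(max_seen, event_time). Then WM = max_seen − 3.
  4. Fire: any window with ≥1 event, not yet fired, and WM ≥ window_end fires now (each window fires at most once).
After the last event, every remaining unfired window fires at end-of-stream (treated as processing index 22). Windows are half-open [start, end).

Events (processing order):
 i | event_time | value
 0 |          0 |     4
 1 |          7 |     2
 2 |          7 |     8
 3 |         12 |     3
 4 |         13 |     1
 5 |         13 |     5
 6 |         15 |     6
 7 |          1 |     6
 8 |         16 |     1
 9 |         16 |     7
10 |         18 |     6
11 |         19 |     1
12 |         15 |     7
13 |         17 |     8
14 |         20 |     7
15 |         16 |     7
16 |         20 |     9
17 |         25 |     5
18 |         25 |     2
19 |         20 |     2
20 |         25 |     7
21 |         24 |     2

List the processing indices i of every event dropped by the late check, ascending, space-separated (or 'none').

i=0 t=0 v=4: → [0,4); WM=-3
i=1 t=7 v=2: → [4,8); WM=4; [0,4) fires=4
i=2 t=7 v=8: → [4,8); WM=4
i=3 t=12 v=3: → [12,16); WM=9; [4,8) fires=8
i=4 t=13 v=1: → [12,16); WM=10
i=5 t=13 v=5: → [12,16); WM=10
i=6 t=15 v=6: → [12,16); WM=12
i=7 t=1 v=6: DROP (t<12-1); WM=12
i=8 t=16 v=1: → [16,20); WM=13
i=9 t=16 v=7: → [16,20); WM=13
i=10 t=18 v=6: → [16,20); WM=15
i=11 t=19 v=1: → [16,20); WM=16; [12,16) fires=6
i=12 t=15 v=7: → [12,16); WM=16
i=13 t=17 v=8: → [16,20); WM=16
i=14 t=20 v=7: → [20,24); WM=17
i=15 t=16 v=7: → [16,20); WM=17
i=16 t=20 v=9: → [20,24); WM=17
i=17 t=25 v=5: → [24,28); WM=22; [16,20) fires=8
i=18 t=25 v=2: → [24,28); WM=22
i=19 t=20 v=2: DROP (t<22-1); WM=22
i=20 t=25 v=7: → [24,28); WM=22
i=21 t=24 v=2: → [24,28); WM=22

7 19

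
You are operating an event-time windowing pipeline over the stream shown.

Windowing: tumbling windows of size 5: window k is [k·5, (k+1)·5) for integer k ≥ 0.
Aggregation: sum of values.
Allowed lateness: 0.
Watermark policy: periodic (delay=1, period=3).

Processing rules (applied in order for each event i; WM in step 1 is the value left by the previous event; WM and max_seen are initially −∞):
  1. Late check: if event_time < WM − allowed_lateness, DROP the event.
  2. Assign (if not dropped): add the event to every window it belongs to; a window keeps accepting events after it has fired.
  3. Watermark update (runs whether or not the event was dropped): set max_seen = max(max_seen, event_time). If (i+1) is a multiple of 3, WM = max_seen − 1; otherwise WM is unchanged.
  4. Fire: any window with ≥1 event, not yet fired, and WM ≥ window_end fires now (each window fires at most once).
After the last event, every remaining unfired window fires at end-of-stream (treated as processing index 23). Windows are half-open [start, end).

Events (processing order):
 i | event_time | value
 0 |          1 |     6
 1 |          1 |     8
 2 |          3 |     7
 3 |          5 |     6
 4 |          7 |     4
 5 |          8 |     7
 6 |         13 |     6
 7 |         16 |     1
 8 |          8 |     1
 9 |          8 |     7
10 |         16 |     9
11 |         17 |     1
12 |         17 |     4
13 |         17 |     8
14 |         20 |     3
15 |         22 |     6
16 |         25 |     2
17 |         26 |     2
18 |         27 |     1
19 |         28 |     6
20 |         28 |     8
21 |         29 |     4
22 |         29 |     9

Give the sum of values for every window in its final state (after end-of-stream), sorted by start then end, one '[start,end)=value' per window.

i=0 t=1 v=6: → [0,5); WM=−∞
i=1 t=1 v=8: → [0,5); WM=−∞
i=2 t=3 v=7: → [0,5); WM=2
i=3 t=5 v=6: → [5,10); WM=2
i=4 t=7 v=4: → [5,10); WM=2
i=5 t=8 v=7: → [5,10); WM=7; [0,5) fires=21
i=6 t=13 v=6: → [10,15); WM=7
i=7 t=16 v=1: → [15,20); WM=7
i=8 t=8 v=1: → [5,10); WM=15; [5,10) fires=18 [10,15) fires=6
i=9 t=8 v=7: DROP (t<15-0); WM=15
i=10 t=16 v=9: → [15,20); WM=15
i=11 t=17 v=1: → [15,20); WM=16
i=12 t=17 v=4: → [15,20); WM=16
i=13 t=17 v=8: → [15,20); WM=16
i=14 t=20 v=3: → [20,25); WM=19
i=15 t=22 v=6: → [20,25); WM=19
i=16 t=25 v=2: → [25,30); WM=19
i=17 t=26 v=2: → [25,30); WM=25; [15,20) fires=23 [20,25) fires=9
i=18 t=27 v=1: → [25,30); WM=25
i=19 t=28 v=6: → [25,30); WM=25
i=20 t=28 v=8: → [25,30); WM=27
i=21 t=29 v=4: → [25,30); WM=27
i=22 t=29 v=9: → [25,30); WM=27

[0,5)=21 [5,10)=18 [10,15)=6 [15,20)=23 [20,25)=9 [25,30)=32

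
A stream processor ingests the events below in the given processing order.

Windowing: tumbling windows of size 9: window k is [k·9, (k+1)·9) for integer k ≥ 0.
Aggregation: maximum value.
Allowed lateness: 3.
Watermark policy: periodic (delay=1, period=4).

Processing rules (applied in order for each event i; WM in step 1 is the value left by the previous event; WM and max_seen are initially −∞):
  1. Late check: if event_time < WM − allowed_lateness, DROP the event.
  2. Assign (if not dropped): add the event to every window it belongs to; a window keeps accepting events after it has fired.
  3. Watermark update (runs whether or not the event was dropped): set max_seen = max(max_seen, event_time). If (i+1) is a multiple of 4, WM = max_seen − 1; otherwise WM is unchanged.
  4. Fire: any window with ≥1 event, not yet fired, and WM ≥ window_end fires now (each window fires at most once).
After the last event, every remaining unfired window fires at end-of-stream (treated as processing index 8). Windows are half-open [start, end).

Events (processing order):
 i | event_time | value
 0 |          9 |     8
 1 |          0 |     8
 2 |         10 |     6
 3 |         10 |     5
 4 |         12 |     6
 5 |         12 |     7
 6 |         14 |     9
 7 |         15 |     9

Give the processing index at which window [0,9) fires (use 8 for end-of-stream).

3

i=0 t=9 v=8: → [9,18); WM=−∞
i=1 t=0 v=8: → [0,9); WM=−∞
i=2 t=10 v=6: → [9,18); WM=−∞
i=3 t=10 v=5: → [9,18); WM=9; [0,9) fires=8
i=4 t=12 v=6: → [9,18); WM=9
i=5 t=12 v=7: → [9,18); WM=9
i=6 t=14 v=9: → [9,18); WM=9
i=7 t=15 v=9: → [9,18); WM=14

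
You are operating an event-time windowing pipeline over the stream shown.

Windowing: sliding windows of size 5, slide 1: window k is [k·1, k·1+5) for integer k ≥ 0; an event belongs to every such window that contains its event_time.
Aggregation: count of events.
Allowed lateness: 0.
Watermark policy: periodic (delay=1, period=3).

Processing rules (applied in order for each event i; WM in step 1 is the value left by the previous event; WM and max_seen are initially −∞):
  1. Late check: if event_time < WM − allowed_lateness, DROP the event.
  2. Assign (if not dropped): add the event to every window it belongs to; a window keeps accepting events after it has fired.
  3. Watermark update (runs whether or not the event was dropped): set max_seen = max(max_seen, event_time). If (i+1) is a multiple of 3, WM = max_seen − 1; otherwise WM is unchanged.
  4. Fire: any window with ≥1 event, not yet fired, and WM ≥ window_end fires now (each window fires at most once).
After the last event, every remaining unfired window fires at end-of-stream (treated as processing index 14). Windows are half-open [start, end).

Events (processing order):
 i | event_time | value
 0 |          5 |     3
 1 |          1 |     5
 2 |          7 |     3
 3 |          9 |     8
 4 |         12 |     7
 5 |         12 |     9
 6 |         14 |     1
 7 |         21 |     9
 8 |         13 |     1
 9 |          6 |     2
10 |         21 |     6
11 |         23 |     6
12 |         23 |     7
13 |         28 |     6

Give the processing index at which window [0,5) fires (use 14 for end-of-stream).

2

i=0 t=5 v=3: → [5,10),[4,9),[3,8),[2,7),[1,6); WM=−∞
i=1 t=1 v=5: → [1,6),[0,5); WM=−∞
i=2 t=7 v=3: → [7,12),[6,11),[5,10),[4,9),[3,8); WM=6; [0,5) fires=1 [1,6) fires=2
i=3 t=9 v=8: → [9,14),[8,13),[7,12),[6,11),[5,10); WM=6
i=4 t=12 v=7: → [12,17),[11,16),[10,15),[9,14),[8,13); WM=6
i=5 t=12 v=9: → [12,17),[11,16),[10,15),[9,14),[8,13); WM=11; [2,7) fires=1 [3,8) fires=2 [4,9) fires=2 [5,10) fires=3 [6,11) fires=2
i=6 t=14 v=1: → [14,19),[13,18),[12,17),[11,16),[10,15); WM=11
i=7 t=21 v=9: → [21,26),[20,25),[19,24),[18,23),[17,22); WM=11
i=8 t=13 v=1: → [13,18),[12,17),[11,16),[10,15),[9,14); WM=20; [7,12) fires=2 [8,13) fires=3 [9,14) fires=4 [10,15) fires=4 [11,16) fires=4 [12,17) fires=4 [13,18) fires=2 [14,19) fires=1
i=9 t=6 v=2: DROP (t<20-0); WM=20
i=10 t=21 v=6: → [21,26),[20,25),[19,24),[18,23),[17,22); WM=20
i=11 t=23 v=6: → [23,28),[22,27),[21,26),[20,25),[19,24); WM=22; [17,22) fires=2
i=12 t=23 v=7: → [23,28),[22,27),[21,26),[20,25),[19,24); WM=22
i=13 t=28 v=6: → [28,33),[27,32),[26,31),[25,30),[24,29); WM=22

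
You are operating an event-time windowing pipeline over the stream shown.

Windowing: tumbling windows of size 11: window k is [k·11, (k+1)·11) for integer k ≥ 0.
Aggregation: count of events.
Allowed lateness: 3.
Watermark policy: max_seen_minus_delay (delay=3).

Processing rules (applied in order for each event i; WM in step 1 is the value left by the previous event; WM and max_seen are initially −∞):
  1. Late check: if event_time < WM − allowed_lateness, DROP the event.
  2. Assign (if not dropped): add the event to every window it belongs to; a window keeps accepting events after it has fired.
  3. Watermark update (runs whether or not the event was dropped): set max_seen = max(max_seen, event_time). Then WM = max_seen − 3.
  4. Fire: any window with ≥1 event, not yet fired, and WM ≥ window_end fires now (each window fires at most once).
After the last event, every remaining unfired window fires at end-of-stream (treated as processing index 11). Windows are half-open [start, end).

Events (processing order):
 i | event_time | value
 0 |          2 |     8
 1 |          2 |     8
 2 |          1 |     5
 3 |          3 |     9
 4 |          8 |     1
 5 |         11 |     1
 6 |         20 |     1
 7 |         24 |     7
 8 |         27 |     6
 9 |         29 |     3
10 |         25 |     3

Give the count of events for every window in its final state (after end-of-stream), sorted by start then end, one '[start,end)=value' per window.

[0,11)=5 [11,22)=2 [22,33)=4

i=0 t=2 v=8: → [0,11); WM=-1
i=1 t=2 v=8: → [0,11); WM=-1
i=2 t=1 v=5: → [0,11); WM=-1
i=3 t=3 v=9: → [0,11); WM=0
i=4 t=8 v=1: → [0,11); WM=5
i=5 t=11 v=1: → [11,22); WM=8
i=6 t=20 v=1: → [11,22); WM=17; [0,11) fires=5
i=7 t=24 v=7: → [22,33); WM=21
i=8 t=27 v=6: → [22,33); WM=24; [11,22) fires=2
i=9 t=29 v=3: → [22,33); WM=26
i=10 t=25 v=3: → [22,33); WM=26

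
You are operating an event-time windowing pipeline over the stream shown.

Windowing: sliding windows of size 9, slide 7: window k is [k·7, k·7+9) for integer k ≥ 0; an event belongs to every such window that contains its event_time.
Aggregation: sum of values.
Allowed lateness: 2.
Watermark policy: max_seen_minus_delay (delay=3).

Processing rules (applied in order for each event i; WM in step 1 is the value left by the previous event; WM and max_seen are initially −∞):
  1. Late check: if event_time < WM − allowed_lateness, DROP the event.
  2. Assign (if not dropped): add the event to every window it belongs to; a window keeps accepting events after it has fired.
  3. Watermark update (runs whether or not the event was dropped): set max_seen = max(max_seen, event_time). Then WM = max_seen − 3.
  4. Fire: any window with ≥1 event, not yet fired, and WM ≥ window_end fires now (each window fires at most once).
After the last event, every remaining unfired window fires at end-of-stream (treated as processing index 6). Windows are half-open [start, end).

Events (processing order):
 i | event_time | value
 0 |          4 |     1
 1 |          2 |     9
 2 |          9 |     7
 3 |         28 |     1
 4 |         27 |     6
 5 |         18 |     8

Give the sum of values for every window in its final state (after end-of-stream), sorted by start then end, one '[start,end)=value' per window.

i=0 t=4 v=1: → [0,9); WM=1
i=1 t=2 v=9: → [0,9); WM=1
i=2 t=9 v=7: → [7,16); WM=6
i=3 t=28 v=1: → [28,37),[21,30); WM=25; [0,9) fires=10 [7,16) fires=7
i=4 t=27 v=6: → [21,30); WM=25
i=5 t=18 v=8: DROP (t<25-2); WM=25

[0,9)=10 [7,16)=7 [21,30)=7 [28,37)=1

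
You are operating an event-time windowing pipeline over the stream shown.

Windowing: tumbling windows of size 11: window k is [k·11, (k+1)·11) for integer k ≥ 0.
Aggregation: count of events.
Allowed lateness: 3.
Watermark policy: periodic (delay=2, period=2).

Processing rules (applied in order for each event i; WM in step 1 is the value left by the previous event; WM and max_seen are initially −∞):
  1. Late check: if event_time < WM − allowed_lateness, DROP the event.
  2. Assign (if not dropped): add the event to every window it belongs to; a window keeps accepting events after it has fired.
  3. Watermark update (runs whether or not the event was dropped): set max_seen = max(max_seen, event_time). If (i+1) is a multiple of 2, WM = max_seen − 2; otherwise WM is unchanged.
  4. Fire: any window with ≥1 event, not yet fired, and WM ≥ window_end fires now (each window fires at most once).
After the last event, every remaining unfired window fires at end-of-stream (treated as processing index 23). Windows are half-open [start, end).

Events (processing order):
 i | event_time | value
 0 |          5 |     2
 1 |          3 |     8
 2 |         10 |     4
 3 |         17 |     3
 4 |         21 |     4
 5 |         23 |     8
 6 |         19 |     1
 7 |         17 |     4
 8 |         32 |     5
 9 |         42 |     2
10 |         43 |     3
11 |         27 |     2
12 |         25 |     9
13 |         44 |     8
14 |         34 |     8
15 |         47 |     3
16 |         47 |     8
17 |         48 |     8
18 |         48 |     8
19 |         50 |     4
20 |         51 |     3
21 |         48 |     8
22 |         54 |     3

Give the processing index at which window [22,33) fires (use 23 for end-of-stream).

9

i=0 t=5 v=2: → [0,11); WM=−∞
i=1 t=3 v=8: → [0,11); WM=3
i=2 t=10 v=4: → [0,11); WM=3
i=3 t=17 v=3: → [11,22); WM=15; [0,11) fires=3
i=4 t=21 v=4: → [11,22); WM=15
i=5 t=23 v=8: → [22,33); WM=21
i=6 t=19 v=1: → [11,22); WM=21
i=7 t=17 v=4: DROP (t<21-3); WM=21
i=8 t=32 v=5: → [22,33); WM=21
i=9 t=42 v=2: → [33,44); WM=40; [11,22) fires=3 [22,33) fires=2
i=10 t=43 v=3: → [33,44); WM=40
i=11 t=27 v=2: DROP (t<40-3); WM=41
i=12 t=25 v=9: DROP (t<41-3); WM=41
i=13 t=44 v=8: → [44,55); WM=42
i=14 t=34 v=8: DROP (t<42-3); WM=42
i=15 t=47 v=3: → [44,55); WM=45; [33,44) fires=2
i=16 t=47 v=8: → [44,55); WM=45
i=17 t=48 v=8: → [44,55); WM=46
i=18 t=48 v=8: → [44,55); WM=46
i=19 t=50 v=4: → [44,55); WM=48
i=20 t=51 v=3: → [44,55); WM=48
i=21 t=48 v=8: → [44,55); WM=49
i=22 t=54 v=3: → [44,55); WM=49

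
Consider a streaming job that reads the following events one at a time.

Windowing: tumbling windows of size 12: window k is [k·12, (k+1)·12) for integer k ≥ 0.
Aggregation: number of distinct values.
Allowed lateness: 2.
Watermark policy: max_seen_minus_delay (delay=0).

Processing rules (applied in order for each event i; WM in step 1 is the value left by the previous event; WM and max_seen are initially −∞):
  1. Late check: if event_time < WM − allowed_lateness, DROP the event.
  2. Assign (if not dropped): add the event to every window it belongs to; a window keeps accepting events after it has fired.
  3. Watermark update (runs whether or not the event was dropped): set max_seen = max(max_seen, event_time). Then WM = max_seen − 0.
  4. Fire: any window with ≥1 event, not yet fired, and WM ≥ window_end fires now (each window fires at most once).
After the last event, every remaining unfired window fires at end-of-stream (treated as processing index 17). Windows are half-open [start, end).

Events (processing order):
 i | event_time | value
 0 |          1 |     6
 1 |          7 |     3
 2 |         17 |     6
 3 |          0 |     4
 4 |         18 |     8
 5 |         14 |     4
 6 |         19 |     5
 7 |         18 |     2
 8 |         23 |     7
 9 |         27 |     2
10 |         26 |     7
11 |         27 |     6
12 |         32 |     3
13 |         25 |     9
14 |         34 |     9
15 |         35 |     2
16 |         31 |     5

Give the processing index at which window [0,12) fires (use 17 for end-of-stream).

2

i=0 t=1 v=6: → [0,12); WM=1
i=1 t=7 v=3: → [0,12); WM=7
i=2 t=17 v=6: → [12,24); WM=17; [0,12) fires=2
i=3 t=0 v=4: DROP (t<17-2); WM=17
i=4 t=18 v=8: → [12,24); WM=18
i=5 t=14 v=4: DROP (t<18-2); WM=18
i=6 t=19 v=5: → [12,24); WM=19
i=7 t=18 v=2: → [12,24); WM=19
i=8 t=23 v=7: → [12,24); WM=23
i=9 t=27 v=2: → [24,36); WM=27; [12,24) fires=5
i=10 t=26 v=7: → [24,36); WM=27
i=11 t=27 v=6: → [24,36); WM=27
i=12 t=32 v=3: → [24,36); WM=32
i=13 t=25 v=9: DROP (t<32-2); WM=32
i=14 t=34 v=9: → [24,36); WM=34
i=15 t=35 v=2: → [24,36); WM=35
i=16 t=31 v=5: DROP (t<35-2); WM=35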